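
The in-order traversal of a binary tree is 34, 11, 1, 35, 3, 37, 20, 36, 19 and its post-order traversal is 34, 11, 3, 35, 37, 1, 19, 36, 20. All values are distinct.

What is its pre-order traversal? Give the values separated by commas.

The last element of post-order is the root; it splits in-order into left and right subtrees.
Root 20: left subtree has 6 nodes {34, 11, 1, 35, 3, 37}, right has 2 {36, 19}.
  Root 1: left subtree has 2 nodes {34, 11}, right has 3 {35, 3, 37}.
    Root 11: left subtree has 1 node {34}, right has 0 { }.
    Root 37: left subtree has 2 nodes {35, 3}, right has 0 { }.
      Root 35: left subtree has 0 nodes { }, right has 1 {3}.
  Root 36: left subtree has 0 nodes { }, right has 1 {19}.

20, 1, 11, 34, 37, 35, 3, 36, 19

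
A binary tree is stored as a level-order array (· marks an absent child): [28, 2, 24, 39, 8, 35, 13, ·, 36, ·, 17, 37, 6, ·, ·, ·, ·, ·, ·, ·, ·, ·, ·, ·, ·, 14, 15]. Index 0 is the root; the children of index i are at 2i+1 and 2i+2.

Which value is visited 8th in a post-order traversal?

Post-order visits the left subtree, then the right subtree, then the node.
At 28: go left to 2.
  At 2: go left to 39.
    At 39: no left child.
    At 39: go right to 36.
      36 is a leaf — visit 36.
    Visit 39.
  At 2: go right to 8.
    At 8: no left child.
    At 8: go right to 17.
      17 is a leaf — visit 17.
    Visit 8.
  Visit 2.
At 28: go right to 24.
  At 24: go left to 35.
    At 35: go left to 37.
      37 is a leaf — visit 37.
    At 35: go right to 6.
      At 6: go left to 14.
        14 is a leaf — visit 14.
      At 6: go right to 15.
        15 is a leaf — visit 15.
      Visit 6.
    Visit 35.
  At 24: go right to 13.
    13 is a leaf — visit 13.
  Visit 24.
Visit 28.
Full post-order sequence: 36, 39, 17, 8, 2, 37, 14, 15, 6, 35, 13, 24, 28.

15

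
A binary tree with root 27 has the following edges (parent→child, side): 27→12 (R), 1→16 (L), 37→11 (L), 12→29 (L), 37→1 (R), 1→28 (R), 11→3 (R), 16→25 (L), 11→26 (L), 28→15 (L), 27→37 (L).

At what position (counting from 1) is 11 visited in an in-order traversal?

In-order visits the left subtree, then the node, then the right subtree.
At 27: go left to 37.
  At 37: go left to 11.
    At 11: go left to 26.
      26 is a leaf — visit 26.
    Visit 11.
    At 11: go right to 3.
      3 is a leaf — visit 3.
  Visit 37.
  At 37: go right to 1.
    At 1: go left to 16.
      At 16: go left to 25.
        25 is a leaf — visit 25.
      Visit 16.
      At 16: no right child.
    Visit 1.
    At 1: go right to 28.
      At 28: go left to 15.
        15 is a leaf — visit 15.
      Visit 28.
      At 28: no right child.
Visit 27.
At 27: go right to 12.
  At 12: go left to 29.
    29 is a leaf — visit 29.
  Visit 12.
  At 12: no right child.
Full in-order sequence: 26, 11, 3, 37, 25, 16, 1, 15, 28, 27, 29, 12.

2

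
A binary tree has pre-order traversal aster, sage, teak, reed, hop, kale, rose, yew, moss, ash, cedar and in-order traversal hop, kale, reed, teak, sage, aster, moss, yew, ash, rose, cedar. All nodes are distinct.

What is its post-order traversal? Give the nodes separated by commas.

The first element of pre-order is the root; it splits in-order into left and right subtrees.
Root aster: left subtree has 5 nodes {hop, kale, reed, teak, sage}, right has 5 {moss, yew, ash, rose, cedar}.
  Root sage: left subtree has 4 nodes {hop, kale, reed, teak}, right has 0 { }.
    Root teak: left subtree has 3 nodes {hop, kale, reed}, right has 0 { }.
      Root reed: left subtree has 2 nodes {hop, kale}, right has 0 { }.
        Root hop: left subtree has 0 nodes { }, right has 1 {kale}.
  Root rose: left subtree has 3 nodes {moss, yew, ash}, right has 1 {cedar}.
    Root yew: left subtree has 1 node {moss}, right has 1 {ash}.

kale, hop, reed, teak, sage, moss, ash, yew, cedar, rose, aster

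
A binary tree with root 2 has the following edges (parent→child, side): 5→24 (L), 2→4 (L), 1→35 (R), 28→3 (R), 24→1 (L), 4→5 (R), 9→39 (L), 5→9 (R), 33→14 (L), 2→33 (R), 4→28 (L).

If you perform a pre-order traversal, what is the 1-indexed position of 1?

7

Pre-order visits the node, then its left subtree, then its right subtree.
Visit 2.
At 2: go left to 4.
  Visit 4.
  At 4: go left to 28.
    Visit 28.
    At 28: no left child.
    At 28: go right to 3.
      3 is a leaf — visit 3.
  At 4: go right to 5.
    Visit 5.
    At 5: go left to 24.
      Visit 24.
      At 24: go left to 1.
        Visit 1.
        At 1: no left child.
        At 1: go right to 35.
          35 is a leaf — visit 35.
      At 24: no right child.
    At 5: go right to 9.
      Visit 9.
      At 9: go left to 39.
        39 is a leaf — visit 39.
      At 9: no right child.
At 2: go right to 33.
  Visit 33.
  At 33: go left to 14.
    14 is a leaf — visit 14.
  At 33: no right child.
Full pre-order sequence: 2, 4, 28, 3, 5, 24, 1, 35, 9, 39, 33, 14.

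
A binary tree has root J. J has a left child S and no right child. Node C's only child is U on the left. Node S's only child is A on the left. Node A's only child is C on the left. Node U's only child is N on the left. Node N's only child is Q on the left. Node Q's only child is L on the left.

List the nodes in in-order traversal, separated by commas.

In-order visits the left subtree, then the node, then the right subtree.
At J: go left to S.
  At S: go left to A.
    At A: go left to C.
      At C: go left to U.
        At U: go left to N.
          At N: go left to Q.
            At Q: go left to L.
              L is a leaf — visit L.
            Visit Q.
            At Q: no right child.
          Visit N.
          At N: no right child.
        Visit U.
        At U: no right child.
      Visit C.
      At C: no right child.
    Visit A.
    At A: no right child.
  Visit S.
  At S: no right child.
Visit J.
At J: no right child.

L, Q, N, U, C, A, S, J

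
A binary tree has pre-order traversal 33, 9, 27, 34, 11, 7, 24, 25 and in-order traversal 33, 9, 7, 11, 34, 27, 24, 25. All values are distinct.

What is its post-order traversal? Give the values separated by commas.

The first element of pre-order is the root; it splits in-order into left and right subtrees.
Root 33: left subtree has 0 nodes { }, right has 7 {9, 7, 11, 34, 27, 24, 25}.
  Root 9: left subtree has 0 nodes { }, right has 6 {7, 11, 34, 27, 24, 25}.
    Root 27: left subtree has 3 nodes {7, 11, 34}, right has 2 {24, 25}.
      Root 34: left subtree has 2 nodes {7, 11}, right has 0 { }.
        Root 11: left subtree has 1 node {7}, right has 0 { }.
      Root 24: left subtree has 0 nodes { }, right has 1 {25}.

7, 11, 34, 25, 24, 27, 9, 33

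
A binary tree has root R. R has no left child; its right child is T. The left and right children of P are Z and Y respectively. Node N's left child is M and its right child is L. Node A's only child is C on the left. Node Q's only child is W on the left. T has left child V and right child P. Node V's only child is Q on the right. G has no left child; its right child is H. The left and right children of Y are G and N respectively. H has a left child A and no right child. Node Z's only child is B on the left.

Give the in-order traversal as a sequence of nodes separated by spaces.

R V W Q T B Z P G C A H Y M N L

In-order visits the left subtree, then the node, then the right subtree.
At R: no left child.
Visit R.
At R: go right to T.
  At T: go left to V.
    At V: no left child.
    Visit V.
    At V: go right to Q.
      At Q: go left to W.
        W is a leaf — visit W.
      Visit Q.
      At Q: no right child.
  Visit T.
  At T: go right to P.
    At P: go left to Z.
      At Z: go left to B.
        B is a leaf — visit B.
      Visit Z.
      At Z: no right child.
    Visit P.
    At P: go right to Y.
      At Y: go left to G.
        At G: no left child.
        Visit G.
        At G: go right to H.
          At H: go left to A.
            At A: go left to C.
              C is a leaf — visit C.
            Visit A.
            At A: no right child.
          Visit H.
          At H: no right child.
      Visit Y.
      At Y: go right to N.
        At N: go left to M.
          M is a leaf — visit M.
        Visit N.
        At N: go right to L.
          L is a leaf — visit L.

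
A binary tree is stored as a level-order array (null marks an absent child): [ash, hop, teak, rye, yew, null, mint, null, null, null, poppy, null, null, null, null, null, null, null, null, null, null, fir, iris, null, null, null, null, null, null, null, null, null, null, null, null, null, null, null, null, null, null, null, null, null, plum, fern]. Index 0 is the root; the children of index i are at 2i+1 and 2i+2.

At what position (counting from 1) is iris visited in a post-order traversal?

5

Post-order visits the left subtree, then the right subtree, then the node.
At ash: go left to hop.
  At hop: go left to rye.
    rye is a leaf — visit rye.
  At hop: go right to yew.
    At yew: no left child.
    At yew: go right to poppy.
      At poppy: go left to fir.
        At fir: no left child.
        At fir: go right to plum.
          plum is a leaf — visit plum.
        Visit fir.
      At poppy: go right to iris.
        At iris: go left to fern.
          fern is a leaf — visit fern.
        At iris: no right child.
        Visit iris.
      Visit poppy.
    Visit yew.
  Visit hop.
At ash: go right to teak.
  At teak: no left child.
  At teak: go right to mint.
    mint is a leaf — visit mint.
  Visit teak.
Visit ash.
Full post-order sequence: rye, plum, fir, fern, iris, poppy, yew, hop, mint, teak, ash.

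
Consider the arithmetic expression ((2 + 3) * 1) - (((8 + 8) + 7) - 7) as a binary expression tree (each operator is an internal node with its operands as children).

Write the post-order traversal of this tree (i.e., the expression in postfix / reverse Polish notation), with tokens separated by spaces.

Post-order on an expression tree gives postfix notation: for each operator, emit left operand, right operand, then the operator.

2 3 + 1 * 8 8 + 7 + 7 - -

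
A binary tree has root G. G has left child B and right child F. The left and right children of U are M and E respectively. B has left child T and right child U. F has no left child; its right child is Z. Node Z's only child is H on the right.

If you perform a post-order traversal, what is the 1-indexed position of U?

4

Post-order visits the left subtree, then the right subtree, then the node.
At G: go left to B.
  At B: go left to T.
    T is a leaf — visit T.
  At B: go right to U.
    At U: go left to M.
      M is a leaf — visit M.
    At U: go right to E.
      E is a leaf — visit E.
    Visit U.
  Visit B.
At G: go right to F.
  At F: no left child.
  At F: go right to Z.
    At Z: no left child.
    At Z: go right to H.
      H is a leaf — visit H.
    Visit Z.
  Visit F.
Visit G.
Full post-order sequence: T, M, E, U, B, H, Z, F, G.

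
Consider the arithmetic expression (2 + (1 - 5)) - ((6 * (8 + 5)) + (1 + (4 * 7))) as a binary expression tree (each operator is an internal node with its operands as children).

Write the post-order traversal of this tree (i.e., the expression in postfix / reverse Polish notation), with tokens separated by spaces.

Post-order on an expression tree gives postfix notation: for each operator, emit left operand, right operand, then the operator.

2 1 5 - + 6 8 5 + * 1 4 7 * + + -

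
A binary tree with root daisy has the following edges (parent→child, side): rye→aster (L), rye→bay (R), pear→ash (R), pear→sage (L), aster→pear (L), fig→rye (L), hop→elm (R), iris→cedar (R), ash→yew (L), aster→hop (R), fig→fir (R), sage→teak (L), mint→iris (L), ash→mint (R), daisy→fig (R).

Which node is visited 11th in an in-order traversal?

hop

In-order visits the left subtree, then the node, then the right subtree.
At daisy: no left child.
Visit daisy.
At daisy: go right to fig.
  At fig: go left to rye.
    At rye: go left to aster.
      At aster: go left to pear.
        At pear: go left to sage.
          At sage: go left to teak.
            teak is a leaf — visit teak.
          Visit sage.
          At sage: no right child.
        Visit pear.
        At pear: go right to ash.
          At ash: go left to yew.
            yew is a leaf — visit yew.
          Visit ash.
          At ash: go right to mint.
            At mint: go left to iris.
              At iris: no left child.
              Visit iris.
              At iris: go right to cedar.
                cedar is a leaf — visit cedar.
            Visit mint.
            At mint: no right child.
      Visit aster.
      At aster: go right to hop.
        At hop: no left child.
        Visit hop.
        At hop: go right to elm.
          elm is a leaf — visit elm.
    Visit rye.
    At rye: go right to bay.
      bay is a leaf — visit bay.
  Visit fig.
  At fig: go right to fir.
    fir is a leaf — visit fir.
Full in-order sequence: daisy, teak, sage, pear, yew, ash, iris, cedar, mint, aster, hop, elm, rye, bay, fig, fir.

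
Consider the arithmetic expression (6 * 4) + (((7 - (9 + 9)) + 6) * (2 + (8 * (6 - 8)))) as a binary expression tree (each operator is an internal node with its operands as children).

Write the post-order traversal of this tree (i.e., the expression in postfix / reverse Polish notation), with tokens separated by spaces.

6 4 * 7 9 9 + - 6 + 2 8 6 8 - * + * +

Post-order on an expression tree gives postfix notation: for each operator, emit left operand, right operand, then the operator.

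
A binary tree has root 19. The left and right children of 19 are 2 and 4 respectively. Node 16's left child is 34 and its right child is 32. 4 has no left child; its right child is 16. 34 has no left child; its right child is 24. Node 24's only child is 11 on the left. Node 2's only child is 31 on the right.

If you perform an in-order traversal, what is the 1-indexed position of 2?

1

In-order visits the left subtree, then the node, then the right subtree.
At 19: go left to 2.
  At 2: no left child.
  Visit 2.
  At 2: go right to 31.
    31 is a leaf — visit 31.
Visit 19.
At 19: go right to 4.
  At 4: no left child.
  Visit 4.
  At 4: go right to 16.
    At 16: go left to 34.
      At 34: no left child.
      Visit 34.
      At 34: go right to 24.
        At 24: go left to 11.
          11 is a leaf — visit 11.
        Visit 24.
        At 24: no right child.
    Visit 16.
    At 16: go right to 32.
      32 is a leaf — visit 32.
Full in-order sequence: 2, 31, 19, 4, 34, 11, 24, 16, 32.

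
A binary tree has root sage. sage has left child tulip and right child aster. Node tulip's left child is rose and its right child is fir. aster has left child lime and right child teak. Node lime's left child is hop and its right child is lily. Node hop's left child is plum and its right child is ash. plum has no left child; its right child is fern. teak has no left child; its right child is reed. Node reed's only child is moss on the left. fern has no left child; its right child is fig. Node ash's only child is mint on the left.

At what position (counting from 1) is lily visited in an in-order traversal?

In-order visits the left subtree, then the node, then the right subtree.
At sage: go left to tulip.
  At tulip: go left to rose.
    rose is a leaf — visit rose.
  Visit tulip.
  At tulip: go right to fir.
    fir is a leaf — visit fir.
Visit sage.
At sage: go right to aster.
  At aster: go left to lime.
    At lime: go left to hop.
      At hop: go left to plum.
        At plum: no left child.
        Visit plum.
        At plum: go right to fern.
          At fern: no left child.
          Visit fern.
          At fern: go right to fig.
            fig is a leaf — visit fig.
      Visit hop.
      At hop: go right to ash.
        At ash: go left to mint.
          mint is a leaf — visit mint.
        Visit ash.
        At ash: no right child.
    Visit lime.
    At lime: go right to lily.
      lily is a leaf — visit lily.
  Visit aster.
  At aster: go right to teak.
    At teak: no left child.
    Visit teak.
    At teak: go right to reed.
      At reed: go left to moss.
        moss is a leaf — visit moss.
      Visit reed.
      At reed: no right child.
Full in-order sequence: rose, tulip, fir, sage, plum, fern, fig, hop, mint, ash, lime, lily, aster, teak, moss, reed.

12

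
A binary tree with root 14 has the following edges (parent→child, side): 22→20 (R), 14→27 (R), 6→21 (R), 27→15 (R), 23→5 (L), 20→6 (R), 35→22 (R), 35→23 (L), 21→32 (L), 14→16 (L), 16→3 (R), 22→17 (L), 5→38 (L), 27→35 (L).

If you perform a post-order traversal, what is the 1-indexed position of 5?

Post-order visits the left subtree, then the right subtree, then the node.
At 14: go left to 16.
  At 16: no left child.
  At 16: go right to 3.
    3 is a leaf — visit 3.
  Visit 16.
At 14: go right to 27.
  At 27: go left to 35.
    At 35: go left to 23.
      At 23: go left to 5.
        At 5: go left to 38.
          38 is a leaf — visit 38.
        At 5: no right child.
        Visit 5.
      At 23: no right child.
      Visit 23.
    At 35: go right to 22.
      At 22: go left to 17.
        17 is a leaf — visit 17.
      At 22: go right to 20.
        At 20: no left child.
        At 20: go right to 6.
          At 6: no left child.
          At 6: go right to 21.
            At 21: go left to 32.
              32 is a leaf — visit 32.
            At 21: no right child.
            Visit 21.
          Visit 6.
        Visit 20.
      Visit 22.
    Visit 35.
  At 27: go right to 15.
    15 is a leaf — visit 15.
  Visit 27.
Visit 14.
Full post-order sequence: 3, 16, 38, 5, 23, 17, 32, 21, 6, 20, 22, 35, 15, 27, 14.

4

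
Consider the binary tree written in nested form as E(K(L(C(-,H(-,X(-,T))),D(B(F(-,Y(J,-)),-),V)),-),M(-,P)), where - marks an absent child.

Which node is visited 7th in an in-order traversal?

In-order visits the left subtree, then the node, then the right subtree.
At E: go left to K.
  At K: go left to L.
    At L: go left to C.
      At C: no left child.
      Visit C.
      At C: go right to H.
        At H: no left child.
        Visit H.
        At H: go right to X.
          At X: no left child.
          Visit X.
          At X: go right to T.
            T is a leaf — visit T.
    Visit L.
    At L: go right to D.
      At D: go left to B.
        At B: go left to F.
          At F: no left child.
          Visit F.
          At F: go right to Y.
            At Y: go left to J.
              J is a leaf — visit J.
            Visit Y.
            At Y: no right child.
        Visit B.
        At B: no right child.
      Visit D.
      At D: go right to V.
        V is a leaf — visit V.
  Visit K.
  At K: no right child.
Visit E.
At E: go right to M.
  At M: no left child.
  Visit M.
  At M: go right to P.
    P is a leaf — visit P.
Full in-order sequence: C, H, X, T, L, F, J, Y, B, D, V, K, E, M, P.

J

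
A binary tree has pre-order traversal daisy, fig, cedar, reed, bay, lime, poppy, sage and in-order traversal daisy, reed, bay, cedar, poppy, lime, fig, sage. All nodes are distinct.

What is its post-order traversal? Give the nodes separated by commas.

The first element of pre-order is the root; it splits in-order into left and right subtrees.
Root daisy: left subtree has 0 nodes { }, right has 7 {reed, bay, cedar, poppy, lime, fig, sage}.
  Root fig: left subtree has 5 nodes {reed, bay, cedar, poppy, lime}, right has 1 {sage}.
    Root cedar: left subtree has 2 nodes {reed, bay}, right has 2 {poppy, lime}.
      Root reed: left subtree has 0 nodes { }, right has 1 {bay}.
      Root lime: left subtree has 1 node {poppy}, right has 0 { }.

bay, reed, poppy, lime, cedar, sage, fig, daisy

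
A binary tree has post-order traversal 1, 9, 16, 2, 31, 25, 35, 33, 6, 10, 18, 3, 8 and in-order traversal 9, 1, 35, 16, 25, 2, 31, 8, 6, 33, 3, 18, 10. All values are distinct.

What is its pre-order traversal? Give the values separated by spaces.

The last element of post-order is the root; it splits in-order into left and right subtrees.
Root 8: left subtree has 7 nodes {9, 1, 35, 16, 25, 2, 31}, right has 5 {6, 33, 3, 18, 10}.
  Root 35: left subtree has 2 nodes {9, 1}, right has 4 {16, 25, 2, 31}.
    Root 9: left subtree has 0 nodes { }, right has 1 {1}.
    Root 25: left subtree has 1 node {16}, right has 2 {2, 31}.
      Root 31: left subtree has 1 node {2}, right has 0 { }.
  Root 3: left subtree has 2 nodes {6, 33}, right has 2 {18, 10}.
    Root 6: left subtree has 0 nodes { }, right has 1 {33}.
    Root 18: left subtree has 0 nodes { }, right has 1 {10}.

8 35 9 1 25 16 31 2 3 6 33 18 10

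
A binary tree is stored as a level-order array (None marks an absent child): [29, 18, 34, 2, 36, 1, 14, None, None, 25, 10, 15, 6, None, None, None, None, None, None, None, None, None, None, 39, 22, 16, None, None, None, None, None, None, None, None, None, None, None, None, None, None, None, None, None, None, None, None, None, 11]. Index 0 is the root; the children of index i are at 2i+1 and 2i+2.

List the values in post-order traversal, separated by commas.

2, 25, 10, 36, 18, 11, 39, 22, 15, 16, 6, 1, 14, 34, 29

Post-order visits the left subtree, then the right subtree, then the node.
At 29: go left to 18.
  At 18: go left to 2.
    2 is a leaf — visit 2.
  At 18: go right to 36.
    At 36: go left to 25.
      25 is a leaf — visit 25.
    At 36: go right to 10.
      10 is a leaf — visit 10.
    Visit 36.
  Visit 18.
At 29: go right to 34.
  At 34: go left to 1.
    At 1: go left to 15.
      At 15: go left to 39.
        At 39: go left to 11.
          11 is a leaf — visit 11.
        At 39: no right child.
        Visit 39.
      At 15: go right to 22.
        22 is a leaf — visit 22.
      Visit 15.
    At 1: go right to 6.
      At 6: go left to 16.
        16 is a leaf — visit 16.
      At 6: no right child.
      Visit 6.
    Visit 1.
  At 34: go right to 14.
    14 is a leaf — visit 14.
  Visit 34.
Visit 29.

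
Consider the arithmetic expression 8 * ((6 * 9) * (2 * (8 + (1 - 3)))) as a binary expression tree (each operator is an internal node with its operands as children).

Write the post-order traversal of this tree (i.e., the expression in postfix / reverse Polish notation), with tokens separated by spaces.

Post-order on an expression tree gives postfix notation: for each operator, emit left operand, right operand, then the operator.

8 6 9 * 2 8 1 3 - + * * *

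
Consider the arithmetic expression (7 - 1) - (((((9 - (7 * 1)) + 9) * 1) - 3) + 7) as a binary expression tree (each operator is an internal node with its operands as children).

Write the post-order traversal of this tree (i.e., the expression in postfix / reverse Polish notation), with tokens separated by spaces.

Post-order on an expression tree gives postfix notation: for each operator, emit left operand, right operand, then the operator.

7 1 - 9 7 1 * - 9 + 1 * 3 - 7 + -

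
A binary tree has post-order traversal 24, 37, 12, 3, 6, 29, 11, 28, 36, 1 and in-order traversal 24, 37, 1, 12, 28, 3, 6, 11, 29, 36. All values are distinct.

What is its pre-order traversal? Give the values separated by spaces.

The last element of post-order is the root; it splits in-order into left and right subtrees.
Root 1: left subtree has 2 nodes {24, 37}, right has 7 {12, 28, 3, 6, 11, 29, 36}.
  Root 37: left subtree has 1 node {24}, right has 0 { }.
  Root 36: left subtree has 6 nodes {12, 28, 3, 6, 11, 29}, right has 0 { }.
    Root 28: left subtree has 1 node {12}, right has 4 {3, 6, 11, 29}.
      Root 11: left subtree has 2 nodes {3, 6}, right has 1 {29}.
        Root 6: left subtree has 1 node {3}, right has 0 { }.

1 37 24 36 28 12 11 6 3 29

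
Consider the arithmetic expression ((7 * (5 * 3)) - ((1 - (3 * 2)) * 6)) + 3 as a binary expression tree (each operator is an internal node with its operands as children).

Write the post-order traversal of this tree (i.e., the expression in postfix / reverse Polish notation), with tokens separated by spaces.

Post-order on an expression tree gives postfix notation: for each operator, emit left operand, right operand, then the operator.

7 5 3 * * 1 3 2 * - 6 * - 3 +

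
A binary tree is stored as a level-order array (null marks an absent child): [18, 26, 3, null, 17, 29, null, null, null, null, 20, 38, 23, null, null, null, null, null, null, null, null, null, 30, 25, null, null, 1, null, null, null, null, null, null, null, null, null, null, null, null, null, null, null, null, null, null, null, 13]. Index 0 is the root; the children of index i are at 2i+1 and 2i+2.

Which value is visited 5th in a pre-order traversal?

Pre-order visits the node, then its left subtree, then its right subtree.
Visit 18.
At 18: go left to 26.
  Visit 26.
  At 26: no left child.
  At 26: go right to 17.
    Visit 17.
    At 17: no left child.
    At 17: go right to 20.
      Visit 20.
      At 20: no left child.
      At 20: go right to 30.
        Visit 30.
        At 30: no left child.
        At 30: go right to 13.
          13 is a leaf — visit 13.
At 18: go right to 3.
  Visit 3.
  At 3: go left to 29.
    Visit 29.
    At 29: go left to 38.
      Visit 38.
      At 38: go left to 25.
        25 is a leaf — visit 25.
      At 38: no right child.
    At 29: go right to 23.
      Visit 23.
      At 23: no left child.
      At 23: go right to 1.
        1 is a leaf — visit 1.
  At 3: no right child.
Full pre-order sequence: 18, 26, 17, 20, 30, 13, 3, 29, 38, 25, 23, 1.

30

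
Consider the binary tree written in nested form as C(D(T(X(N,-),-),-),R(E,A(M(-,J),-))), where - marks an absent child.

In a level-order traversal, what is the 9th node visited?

N

Level-order visits nodes level by level from the root, left to right within each level.
Level 0: C
Level 1: D, R
Level 2: T, E, A
Level 3: X, M
Level 4: N, J
Full level-order sequence: C, D, R, T, E, A, X, M, N, J.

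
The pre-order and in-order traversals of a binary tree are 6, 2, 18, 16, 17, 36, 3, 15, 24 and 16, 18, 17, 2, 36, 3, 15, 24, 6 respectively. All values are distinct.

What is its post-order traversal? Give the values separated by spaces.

The first element of pre-order is the root; it splits in-order into left and right subtrees.
Root 6: left subtree has 8 nodes {16, 18, 17, 2, 36, 3, 15, 24}, right has 0 { }.
  Root 2: left subtree has 3 nodes {16, 18, 17}, right has 4 {36, 3, 15, 24}.
    Root 18: left subtree has 1 node {16}, right has 1 {17}.
    Root 36: left subtree has 0 nodes { }, right has 3 {3, 15, 24}.
      Root 3: left subtree has 0 nodes { }, right has 2 {15, 24}.
        Root 15: left subtree has 0 nodes { }, right has 1 {24}.

16 17 18 24 15 3 36 2 6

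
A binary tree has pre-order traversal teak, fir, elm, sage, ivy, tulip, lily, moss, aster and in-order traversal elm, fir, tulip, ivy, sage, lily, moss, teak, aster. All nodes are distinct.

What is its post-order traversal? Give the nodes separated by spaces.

The first element of pre-order is the root; it splits in-order into left and right subtrees.
Root teak: left subtree has 7 nodes {elm, fir, tulip, ivy, sage, lily, moss}, right has 1 {aster}.
  Root fir: left subtree has 1 node {elm}, right has 5 {tulip, ivy, sage, lily, moss}.
    Root sage: left subtree has 2 nodes {tulip, ivy}, right has 2 {lily, moss}.
      Root ivy: left subtree has 1 node {tulip}, right has 0 { }.
      Root lily: left subtree has 0 nodes { }, right has 1 {moss}.

elm tulip ivy moss lily sage fir aster teak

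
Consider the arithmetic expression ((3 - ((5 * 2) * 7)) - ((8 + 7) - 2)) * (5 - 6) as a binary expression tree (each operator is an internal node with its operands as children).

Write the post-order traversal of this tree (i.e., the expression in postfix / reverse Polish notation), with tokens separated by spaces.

Post-order on an expression tree gives postfix notation: for each operator, emit left operand, right operand, then the operator.

3 5 2 * 7 * - 8 7 + 2 - - 5 6 - *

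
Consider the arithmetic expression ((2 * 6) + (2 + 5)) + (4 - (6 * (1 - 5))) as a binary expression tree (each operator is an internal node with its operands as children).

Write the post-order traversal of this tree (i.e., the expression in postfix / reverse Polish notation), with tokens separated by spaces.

2 6 * 2 5 + + 4 6 1 5 - * - +

Post-order on an expression tree gives postfix notation: for each operator, emit left operand, right operand, then the operator.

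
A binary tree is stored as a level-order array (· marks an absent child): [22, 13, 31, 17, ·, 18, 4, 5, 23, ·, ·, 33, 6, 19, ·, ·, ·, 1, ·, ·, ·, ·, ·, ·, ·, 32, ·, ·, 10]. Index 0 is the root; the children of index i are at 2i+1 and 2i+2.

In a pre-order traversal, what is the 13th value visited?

Pre-order visits the node, then its left subtree, then its right subtree.
Visit 22.
At 22: go left to 13.
  Visit 13.
  At 13: go left to 17.
    Visit 17.
    At 17: go left to 5.
      5 is a leaf — visit 5.
    At 17: go right to 23.
      Visit 23.
      At 23: go left to 1.
        1 is a leaf — visit 1.
      At 23: no right child.
  At 13: no right child.
At 22: go right to 31.
  Visit 31.
  At 31: go left to 18.
    Visit 18.
    At 18: go left to 33.
      33 is a leaf — visit 33.
    At 18: go right to 6.
      Visit 6.
      At 6: go left to 32.
        32 is a leaf — visit 32.
      At 6: no right child.
  At 31: go right to 4.
    Visit 4.
    At 4: go left to 19.
      Visit 19.
      At 19: no left child.
      At 19: go right to 10.
        10 is a leaf — visit 10.
    At 4: no right child.
Full pre-order sequence: 22, 13, 17, 5, 23, 1, 31, 18, 33, 6, 32, 4, 19, 10.

19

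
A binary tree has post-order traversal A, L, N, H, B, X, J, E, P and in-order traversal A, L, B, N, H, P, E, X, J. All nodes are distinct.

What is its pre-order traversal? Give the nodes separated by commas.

P, B, L, A, H, N, E, J, X

The last element of post-order is the root; it splits in-order into left and right subtrees.
Root P: left subtree has 5 nodes {A, L, B, N, H}, right has 3 {E, X, J}.
  Root B: left subtree has 2 nodes {A, L}, right has 2 {N, H}.
    Root L: left subtree has 1 node {A}, right has 0 { }.
    Root H: left subtree has 1 node {N}, right has 0 { }.
  Root E: left subtree has 0 nodes { }, right has 2 {X, J}.
    Root J: left subtree has 1 node {X}, right has 0 { }.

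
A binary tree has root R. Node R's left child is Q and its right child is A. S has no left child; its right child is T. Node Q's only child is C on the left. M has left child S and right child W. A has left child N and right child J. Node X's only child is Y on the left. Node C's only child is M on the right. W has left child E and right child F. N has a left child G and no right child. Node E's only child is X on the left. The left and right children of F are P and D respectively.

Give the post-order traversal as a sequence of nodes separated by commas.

T, S, Y, X, E, P, D, F, W, M, C, Q, G, N, J, A, R

Post-order visits the left subtree, then the right subtree, then the node.
At R: go left to Q.
  At Q: go left to C.
    At C: no left child.
    At C: go right to M.
      At M: go left to S.
        At S: no left child.
        At S: go right to T.
          T is a leaf — visit T.
        Visit S.
      At M: go right to W.
        At W: go left to E.
          At E: go left to X.
            At X: go left to Y.
              Y is a leaf — visit Y.
            At X: no right child.
            Visit X.
          At E: no right child.
          Visit E.
        At W: go right to F.
          At F: go left to P.
            P is a leaf — visit P.
          At F: go right to D.
            D is a leaf — visit D.
          Visit F.
        Visit W.
      Visit M.
    Visit C.
  At Q: no right child.
  Visit Q.
At R: go right to A.
  At A: go left to N.
    At N: go left to G.
      G is a leaf — visit G.
    At N: no right child.
    Visit N.
  At A: go right to J.
    J is a leaf — visit J.
  Visit A.
Visit R.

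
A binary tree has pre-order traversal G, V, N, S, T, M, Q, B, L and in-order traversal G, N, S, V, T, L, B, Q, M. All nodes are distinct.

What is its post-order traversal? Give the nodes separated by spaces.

The first element of pre-order is the root; it splits in-order into left and right subtrees.
Root G: left subtree has 0 nodes { }, right has 8 {N, S, V, T, L, B, Q, M}.
  Root V: left subtree has 2 nodes {N, S}, right has 5 {T, L, B, Q, M}.
    Root N: left subtree has 0 nodes { }, right has 1 {S}.
    Root T: left subtree has 0 nodes { }, right has 4 {L, B, Q, M}.
      Root M: left subtree has 3 nodes {L, B, Q}, right has 0 { }.
        Root Q: left subtree has 2 nodes {L, B}, right has 0 { }.
          Root B: left subtree has 1 node {L}, right has 0 { }.

S N L B Q M T V G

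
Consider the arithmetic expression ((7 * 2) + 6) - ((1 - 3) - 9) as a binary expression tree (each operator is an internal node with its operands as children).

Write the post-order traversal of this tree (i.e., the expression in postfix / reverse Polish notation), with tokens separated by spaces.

7 2 * 6 + 1 3 - 9 - -

Post-order on an expression tree gives postfix notation: for each operator, emit left operand, right operand, then the operator.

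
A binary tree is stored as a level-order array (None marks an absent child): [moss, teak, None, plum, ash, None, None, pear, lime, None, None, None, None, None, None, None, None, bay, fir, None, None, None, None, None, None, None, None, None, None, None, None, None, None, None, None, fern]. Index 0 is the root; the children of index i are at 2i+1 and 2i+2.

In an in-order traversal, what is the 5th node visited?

lime

In-order visits the left subtree, then the node, then the right subtree.
At moss: go left to teak.
  At teak: go left to plum.
    At plum: go left to pear.
      pear is a leaf — visit pear.
    Visit plum.
    At plum: go right to lime.
      At lime: go left to bay.
        At bay: go left to fern.
          fern is a leaf — visit fern.
        Visit bay.
        At bay: no right child.
      Visit lime.
      At lime: go right to fir.
        fir is a leaf — visit fir.
  Visit teak.
  At teak: go right to ash.
    ash is a leaf — visit ash.
Visit moss.
At moss: no right child.
Full in-order sequence: pear, plum, fern, bay, lime, fir, teak, ash, moss.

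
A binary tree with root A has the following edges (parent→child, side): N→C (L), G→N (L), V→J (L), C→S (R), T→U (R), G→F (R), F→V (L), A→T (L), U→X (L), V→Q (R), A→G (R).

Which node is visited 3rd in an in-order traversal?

U

In-order visits the left subtree, then the node, then the right subtree.
At A: go left to T.
  At T: no left child.
  Visit T.
  At T: go right to U.
    At U: go left to X.
      X is a leaf — visit X.
    Visit U.
    At U: no right child.
Visit A.
At A: go right to G.
  At G: go left to N.
    At N: go left to C.
      At C: no left child.
      Visit C.
      At C: go right to S.
        S is a leaf — visit S.
    Visit N.
    At N: no right child.
  Visit G.
  At G: go right to F.
    At F: go left to V.
      At V: go left to J.
        J is a leaf — visit J.
      Visit V.
      At V: go right to Q.
        Q is a leaf — visit Q.
    Visit F.
    At F: no right child.
Full in-order sequence: T, X, U, A, C, S, N, G, J, V, Q, F.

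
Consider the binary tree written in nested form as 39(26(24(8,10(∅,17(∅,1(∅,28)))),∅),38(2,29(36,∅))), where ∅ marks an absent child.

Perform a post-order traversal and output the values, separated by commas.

Post-order visits the left subtree, then the right subtree, then the node.
At 39: go left to 26.
  At 26: go left to 24.
    At 24: go left to 8.
      8 is a leaf — visit 8.
    At 24: go right to 10.
      At 10: no left child.
      At 10: go right to 17.
        At 17: no left child.
        At 17: go right to 1.
          At 1: no left child.
          At 1: go right to 28.
            28 is a leaf — visit 28.
          Visit 1.
        Visit 17.
      Visit 10.
    Visit 24.
  At 26: no right child.
  Visit 26.
At 39: go right to 38.
  At 38: go left to 2.
    2 is a leaf — visit 2.
  At 38: go right to 29.
    At 29: go left to 36.
      36 is a leaf — visit 36.
    At 29: no right child.
    Visit 29.
  Visit 38.
Visit 39.

8, 28, 1, 17, 10, 24, 26, 2, 36, 29, 38, 39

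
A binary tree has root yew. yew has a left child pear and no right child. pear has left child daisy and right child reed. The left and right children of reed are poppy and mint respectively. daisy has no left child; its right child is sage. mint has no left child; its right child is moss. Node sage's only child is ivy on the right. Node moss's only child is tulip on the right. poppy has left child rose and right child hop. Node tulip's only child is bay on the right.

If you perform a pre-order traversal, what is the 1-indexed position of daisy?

3

Pre-order visits the node, then its left subtree, then its right subtree.
Visit yew.
At yew: go left to pear.
  Visit pear.
  At pear: go left to daisy.
    Visit daisy.
    At daisy: no left child.
    At daisy: go right to sage.
      Visit sage.
      At sage: no left child.
      At sage: go right to ivy.
        ivy is a leaf — visit ivy.
  At pear: go right to reed.
    Visit reed.
    At reed: go left to poppy.
      Visit poppy.
      At poppy: go left to rose.
        rose is a leaf — visit rose.
      At poppy: go right to hop.
        hop is a leaf — visit hop.
    At reed: go right to mint.
      Visit mint.
      At mint: no left child.
      At mint: go right to moss.
        Visit moss.
        At moss: no left child.
        At moss: go right to tulip.
          Visit tulip.
          At tulip: no left child.
          At tulip: go right to bay.
            bay is a leaf — visit bay.
At yew: no right child.
Full pre-order sequence: yew, pear, daisy, sage, ivy, reed, poppy, rose, hop, mint, moss, tulip, bay.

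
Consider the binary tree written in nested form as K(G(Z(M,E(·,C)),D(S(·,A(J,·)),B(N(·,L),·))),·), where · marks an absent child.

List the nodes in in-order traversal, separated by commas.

In-order visits the left subtree, then the node, then the right subtree.
At K: go left to G.
  At G: go left to Z.
    At Z: go left to M.
      M is a leaf — visit M.
    Visit Z.
    At Z: go right to E.
      At E: no left child.
      Visit E.
      At E: go right to C.
        C is a leaf — visit C.
  Visit G.
  At G: go right to D.
    At D: go left to S.
      At S: no left child.
      Visit S.
      At S: go right to A.
        At A: go left to J.
          J is a leaf — visit J.
        Visit A.
        At A: no right child.
    Visit D.
    At D: go right to B.
      At B: go left to N.
        At N: no left child.
        Visit N.
        At N: go right to L.
          L is a leaf — visit L.
      Visit B.
      At B: no right child.
Visit K.
At K: no right child.

M, Z, E, C, G, S, J, A, D, N, L, B, K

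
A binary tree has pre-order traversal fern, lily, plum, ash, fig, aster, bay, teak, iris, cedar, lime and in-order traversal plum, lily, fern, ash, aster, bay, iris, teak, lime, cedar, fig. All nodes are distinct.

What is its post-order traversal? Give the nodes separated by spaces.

plum lily iris lime cedar teak bay aster fig ash fern

The first element of pre-order is the root; it splits in-order into left and right subtrees.
Root fern: left subtree has 2 nodes {plum, lily}, right has 8 {ash, aster, bay, iris, teak, lime, cedar, fig}.
  Root lily: left subtree has 1 node {plum}, right has 0 { }.
  Root ash: left subtree has 0 nodes { }, right has 7 {aster, bay, iris, teak, lime, cedar, fig}.
    Root fig: left subtree has 6 nodes {aster, bay, iris, teak, lime, cedar}, right has 0 { }.
      Root aster: left subtree has 0 nodes { }, right has 5 {bay, iris, teak, lime, cedar}.
        Root bay: left subtree has 0 nodes { }, right has 4 {iris, teak, lime, cedar}.
          Root teak: left subtree has 1 node {iris}, right has 2 {lime, cedar}.
            Root cedar: left subtree has 1 node {lime}, right has 0 { }.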